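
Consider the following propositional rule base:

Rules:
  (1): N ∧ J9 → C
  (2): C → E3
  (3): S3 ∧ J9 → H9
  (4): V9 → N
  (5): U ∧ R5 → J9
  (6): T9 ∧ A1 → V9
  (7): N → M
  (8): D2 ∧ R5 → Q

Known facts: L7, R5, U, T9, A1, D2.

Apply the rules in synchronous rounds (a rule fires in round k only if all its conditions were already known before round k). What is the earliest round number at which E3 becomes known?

4

Round 1: (5) [U ∧ R5 → J9]; (6) [T9 ∧ A1 → V9]; (8) [D2 ∧ R5 → Q]. Adds J9, V9, Q.
Round 2: (4) [V9 → N]. Adds N.
Round 3: (1) [N ∧ J9 → C]; (7) [N → M]. Adds C, M.
Round 4: (2) [C → E3]. Adds E3.
E3 first appears in round 4.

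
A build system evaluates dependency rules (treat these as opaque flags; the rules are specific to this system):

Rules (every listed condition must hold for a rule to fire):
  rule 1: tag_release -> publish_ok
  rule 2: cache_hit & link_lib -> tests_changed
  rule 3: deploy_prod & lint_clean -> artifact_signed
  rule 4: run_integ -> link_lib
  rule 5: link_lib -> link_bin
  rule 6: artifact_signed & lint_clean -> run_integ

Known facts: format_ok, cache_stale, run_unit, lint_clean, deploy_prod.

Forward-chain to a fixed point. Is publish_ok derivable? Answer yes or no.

no

Round 1: rule 3 [deploy_prod & lint_clean -> artifact_signed]. Adds artifact_signed.
Round 2: rule 6 [artifact_signed & lint_clean -> run_integ]. Adds run_integ.
Round 3: rule 4 [run_integ -> link_lib]. Adds link_lib.
Round 4: rule 5 [link_lib -> link_bin]. Adds link_bin.
Fixed point reached. publish_ok is concluded only by rule 1; rule 1 needs tag_release (never derived).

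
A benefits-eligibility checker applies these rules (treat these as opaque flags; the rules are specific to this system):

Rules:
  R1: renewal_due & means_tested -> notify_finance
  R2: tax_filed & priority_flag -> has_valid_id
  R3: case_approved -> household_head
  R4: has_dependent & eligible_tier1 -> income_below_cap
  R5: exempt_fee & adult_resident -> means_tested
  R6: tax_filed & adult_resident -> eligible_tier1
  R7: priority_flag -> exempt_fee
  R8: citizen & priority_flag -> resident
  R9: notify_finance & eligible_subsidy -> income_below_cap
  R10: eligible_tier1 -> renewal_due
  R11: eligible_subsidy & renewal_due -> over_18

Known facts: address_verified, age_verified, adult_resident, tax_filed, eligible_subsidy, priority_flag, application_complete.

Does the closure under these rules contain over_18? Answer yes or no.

yes

Round 1 — R2, R6, R7, derive has_valid_id, eligible_tier1, exempt_fee.
Round 2 — R5, R10, derive means_tested, renewal_due.
Round 3 — R1, R11, derive notify_finance, over_18.
Round 4 — R9, derive income_below_cap.
over_18 appears in round 3, so it is derivable.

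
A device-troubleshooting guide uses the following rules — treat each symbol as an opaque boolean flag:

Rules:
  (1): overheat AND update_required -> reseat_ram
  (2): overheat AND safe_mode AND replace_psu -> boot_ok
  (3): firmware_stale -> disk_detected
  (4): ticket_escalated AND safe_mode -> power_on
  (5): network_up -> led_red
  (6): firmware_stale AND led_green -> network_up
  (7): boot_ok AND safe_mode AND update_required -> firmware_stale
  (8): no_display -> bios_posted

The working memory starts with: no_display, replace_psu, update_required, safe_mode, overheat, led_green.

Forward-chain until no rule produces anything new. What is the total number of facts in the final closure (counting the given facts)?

13

Round 1: (1) [overheat AND update_required -> reseat_ram]; (2) [overheat AND safe_mode AND replace_psu -> boot_ok]; (8) [no_display -> bios_posted]. New: reseat_ram, boot_ok, bios_posted.
Round 2: (7) [boot_ok AND safe_mode AND update_required -> firmware_stale]. New: firmware_stale.
Round 3: (3) [firmware_stale -> disk_detected]; (6) [firmware_stale AND led_green -> network_up]. New: disk_detected, network_up.
Round 4: (5) [network_up -> led_red]. New: led_red.
Closure: {bios_posted, boot_ok, disk_detected, firmware_stale, led_green, led_red, network_up, no_display, overheat, replace_psu, reseat_ram, safe_mode, update_required} — 13 facts.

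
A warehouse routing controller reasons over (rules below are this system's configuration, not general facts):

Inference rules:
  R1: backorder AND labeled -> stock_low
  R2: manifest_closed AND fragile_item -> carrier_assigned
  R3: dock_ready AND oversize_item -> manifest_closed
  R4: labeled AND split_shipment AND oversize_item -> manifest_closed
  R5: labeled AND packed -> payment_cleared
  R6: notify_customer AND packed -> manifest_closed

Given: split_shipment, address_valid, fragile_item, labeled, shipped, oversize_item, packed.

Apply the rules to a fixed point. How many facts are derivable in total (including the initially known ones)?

Round 1 — R4, R5, derive manifest_closed, payment_cleared.
Round 2 — R2, derive carrier_assigned.
Closure: {address_valid, carrier_assigned, fragile_item, labeled, manifest_closed, oversize_item, packed, payment_cleared, shipped, split_shipment} — 10 facts.

10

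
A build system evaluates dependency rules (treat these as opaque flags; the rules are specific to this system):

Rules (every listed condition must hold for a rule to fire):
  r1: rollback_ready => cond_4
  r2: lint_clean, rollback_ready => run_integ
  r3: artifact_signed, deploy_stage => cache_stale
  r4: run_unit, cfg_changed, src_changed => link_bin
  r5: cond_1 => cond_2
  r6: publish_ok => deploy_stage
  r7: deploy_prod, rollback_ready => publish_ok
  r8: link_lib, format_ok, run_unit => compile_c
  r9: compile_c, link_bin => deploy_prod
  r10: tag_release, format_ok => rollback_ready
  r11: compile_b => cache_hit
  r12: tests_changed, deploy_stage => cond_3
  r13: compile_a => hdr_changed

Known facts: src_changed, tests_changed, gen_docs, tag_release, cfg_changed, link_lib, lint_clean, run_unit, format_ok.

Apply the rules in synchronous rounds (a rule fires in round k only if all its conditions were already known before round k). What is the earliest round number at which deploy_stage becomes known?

4

Round 1: r4 [run_unit, cfg_changed, src_changed => link_bin]; r8 [link_lib, format_ok, run_unit => compile_c]; r10 [tag_release, format_ok => rollback_ready]. Adds link_bin, compile_c, rollback_ready.
Round 2: r1 [rollback_ready => cond_4]; r2 [lint_clean, rollback_ready => run_integ]; r9 [compile_c, link_bin => deploy_prod]. Adds cond_4, run_integ, deploy_prod.
Round 3: r7 [deploy_prod, rollback_ready => publish_ok]. Adds publish_ok.
Round 4: r6 [publish_ok => deploy_stage]. Adds deploy_stage.
deploy_stage first appears in round 4.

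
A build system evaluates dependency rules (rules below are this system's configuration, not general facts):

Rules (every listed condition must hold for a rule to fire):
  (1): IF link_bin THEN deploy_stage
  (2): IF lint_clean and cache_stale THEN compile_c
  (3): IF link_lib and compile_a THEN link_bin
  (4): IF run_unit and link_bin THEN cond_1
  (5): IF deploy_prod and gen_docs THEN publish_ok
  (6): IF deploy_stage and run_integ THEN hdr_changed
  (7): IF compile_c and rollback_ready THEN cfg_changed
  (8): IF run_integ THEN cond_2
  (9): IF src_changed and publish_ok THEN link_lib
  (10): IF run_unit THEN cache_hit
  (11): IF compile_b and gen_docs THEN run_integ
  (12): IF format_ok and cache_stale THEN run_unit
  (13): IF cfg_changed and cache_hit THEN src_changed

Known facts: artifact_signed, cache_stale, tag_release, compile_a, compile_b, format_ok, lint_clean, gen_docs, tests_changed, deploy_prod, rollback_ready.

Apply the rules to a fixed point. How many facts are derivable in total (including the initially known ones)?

24

[1] (2) [IF lint_clean and cache_stale THEN compile_c]; (5) [IF deploy_prod and gen_docs THEN publish_ok]; (11) [IF compile_b and gen_docs THEN run_integ]; (12) [IF format_ok and cache_stale THEN run_unit]. ⇒ new: compile_c, publish_ok, run_integ, run_unit.
[2] (7) [IF compile_c and rollback_ready THEN cfg_changed]; (8) [IF run_integ THEN cond_2]; (10) [IF run_unit THEN cache_hit]. ⇒ new: cfg_changed, cond_2, cache_hit.
[3] (13) [IF cfg_changed and cache_hit THEN src_changed]. ⇒ new: src_changed.
[4] (9) [IF src_changed and publish_ok THEN link_lib]. ⇒ new: link_lib.
[5] (3) [IF link_lib and compile_a THEN link_bin]. ⇒ new: link_bin.
[6] (1) [IF link_bin THEN deploy_stage]; (4) [IF run_unit and link_bin THEN cond_1]. ⇒ new: deploy_stage, cond_1.
[7] (6) [IF deploy_stage and run_integ THEN hdr_changed]. ⇒ new: hdr_changed.
Closure: {artifact_signed, cache_hit, cache_stale, cfg_changed, compile_a, compile_b, compile_c, cond_1, cond_2, deploy_prod, deploy_stage, format_ok, gen_docs, hdr_changed, link_bin, link_lib, lint_clean, publish_ok, rollback_ready, run_integ, run_unit, src_changed, tag_release, tests_changed} — 24 facts.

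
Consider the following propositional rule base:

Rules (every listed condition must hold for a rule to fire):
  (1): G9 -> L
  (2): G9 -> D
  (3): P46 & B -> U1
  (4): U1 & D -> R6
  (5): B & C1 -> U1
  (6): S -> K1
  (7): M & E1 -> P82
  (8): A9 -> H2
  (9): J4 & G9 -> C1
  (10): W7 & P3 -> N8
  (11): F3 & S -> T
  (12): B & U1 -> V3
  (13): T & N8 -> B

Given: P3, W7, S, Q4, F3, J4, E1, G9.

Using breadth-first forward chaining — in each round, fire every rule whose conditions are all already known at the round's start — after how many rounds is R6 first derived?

Round 1 fires (1), (2), (6), (9), (10), (11), giving L, D, K1, C1, N8, T.
Round 2 fires (13), giving B.
Round 3 fires (5), giving U1.
Round 4 fires (4), (12), giving R6, V3.
R6 first appears in round 4.

4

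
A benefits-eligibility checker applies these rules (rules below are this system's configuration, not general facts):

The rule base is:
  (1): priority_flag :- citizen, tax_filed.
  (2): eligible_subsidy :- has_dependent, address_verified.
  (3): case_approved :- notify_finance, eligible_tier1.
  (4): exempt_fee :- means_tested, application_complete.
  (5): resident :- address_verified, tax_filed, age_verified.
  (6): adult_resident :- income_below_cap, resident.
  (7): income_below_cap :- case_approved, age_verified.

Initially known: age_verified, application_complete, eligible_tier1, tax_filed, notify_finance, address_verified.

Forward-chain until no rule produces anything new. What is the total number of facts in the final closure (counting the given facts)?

10

Round 1 fires (3), (5), giving case_approved, resident.
Round 2 fires (7), giving income_below_cap.
Round 3 fires (6), giving adult_resident.
Closure: {address_verified, adult_resident, age_verified, application_complete, case_approved, eligible_tier1, income_below_cap, notify_finance, resident, tax_filed} — 10 facts.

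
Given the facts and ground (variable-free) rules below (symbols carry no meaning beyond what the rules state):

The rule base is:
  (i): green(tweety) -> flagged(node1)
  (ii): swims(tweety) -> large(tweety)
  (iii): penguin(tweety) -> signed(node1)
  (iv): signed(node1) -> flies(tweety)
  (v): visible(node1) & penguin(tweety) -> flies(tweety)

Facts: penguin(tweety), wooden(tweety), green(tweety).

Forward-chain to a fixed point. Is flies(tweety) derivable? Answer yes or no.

Round 1 fires (i), (iii), giving flagged(node1), signed(node1).
Round 2 fires (iv), giving flies(tweety).
flies(tweety) appears in round 2, so it is derivable.

yes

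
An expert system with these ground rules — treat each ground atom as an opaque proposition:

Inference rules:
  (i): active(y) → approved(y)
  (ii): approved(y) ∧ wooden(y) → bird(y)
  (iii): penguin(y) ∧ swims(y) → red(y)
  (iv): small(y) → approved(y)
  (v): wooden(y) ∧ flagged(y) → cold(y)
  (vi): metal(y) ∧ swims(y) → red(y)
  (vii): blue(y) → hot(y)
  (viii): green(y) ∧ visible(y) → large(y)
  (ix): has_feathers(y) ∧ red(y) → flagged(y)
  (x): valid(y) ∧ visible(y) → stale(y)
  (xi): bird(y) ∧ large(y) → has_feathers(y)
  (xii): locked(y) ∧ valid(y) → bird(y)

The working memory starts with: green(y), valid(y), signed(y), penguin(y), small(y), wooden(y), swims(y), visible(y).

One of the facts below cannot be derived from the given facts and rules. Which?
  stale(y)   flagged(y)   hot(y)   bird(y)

hot(y)

Round 1: (iii) [penguin(y) ∧ swims(y) → red(y)]; (iv) [small(y) → approved(y)]; (viii) [green(y) ∧ visible(y) → large(y)]; (x) [valid(y) ∧ visible(y) → stale(y)]. New: red(y), approved(y), large(y), stale(y).
Round 2: (ii) [approved(y) ∧ wooden(y) → bird(y)]. New: bird(y).
Round 3: (xi) [bird(y) ∧ large(y) → has_feathers(y)]. New: has_feathers(y).
Round 4: (ix) [has_feathers(y) ∧ red(y) → flagged(y)]. New: flagged(y).
Round 5: (v) [wooden(y) ∧ flagged(y) → cold(y)]. New: cold(y).
Derived: bird(y) (round 2), stale(y) (round 1), flagged(y) (round 4). hot(y) never appears in any round.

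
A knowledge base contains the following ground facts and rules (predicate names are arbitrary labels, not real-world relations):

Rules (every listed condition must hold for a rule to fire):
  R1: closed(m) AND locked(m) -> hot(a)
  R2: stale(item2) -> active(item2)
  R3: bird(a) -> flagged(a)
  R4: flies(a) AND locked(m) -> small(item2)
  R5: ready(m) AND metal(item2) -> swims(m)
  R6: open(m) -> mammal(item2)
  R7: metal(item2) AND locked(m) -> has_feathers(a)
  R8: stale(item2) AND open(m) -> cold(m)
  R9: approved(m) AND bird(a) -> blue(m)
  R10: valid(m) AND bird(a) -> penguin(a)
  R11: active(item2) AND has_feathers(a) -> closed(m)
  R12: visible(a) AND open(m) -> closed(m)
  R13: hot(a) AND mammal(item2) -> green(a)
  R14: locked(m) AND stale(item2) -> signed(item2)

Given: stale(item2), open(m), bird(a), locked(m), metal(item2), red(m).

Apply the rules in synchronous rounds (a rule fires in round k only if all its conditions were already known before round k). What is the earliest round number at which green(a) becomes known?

4

Round 1 — R2, R3, R6, R7, R8, R14, derive active(item2), flagged(a), mammal(item2), has_feathers(a), cold(m), signed(item2).
Round 2 — R11, derive closed(m).
Round 3 — R1, derive hot(a).
Round 4 — R13, derive green(a).
green(a) first appears in round 4.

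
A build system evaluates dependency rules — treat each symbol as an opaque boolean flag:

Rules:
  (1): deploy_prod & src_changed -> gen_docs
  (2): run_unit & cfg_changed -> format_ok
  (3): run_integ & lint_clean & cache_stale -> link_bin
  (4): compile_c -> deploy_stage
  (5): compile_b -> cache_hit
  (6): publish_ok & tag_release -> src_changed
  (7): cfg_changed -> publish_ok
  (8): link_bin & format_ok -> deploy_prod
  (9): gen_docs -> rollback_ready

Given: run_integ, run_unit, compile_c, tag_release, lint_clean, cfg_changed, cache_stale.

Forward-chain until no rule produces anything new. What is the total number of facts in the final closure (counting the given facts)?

15

[1] (2) [run_unit & cfg_changed -> format_ok]; (3) [run_integ & lint_clean & cache_stale -> link_bin]; (4) [compile_c -> deploy_stage]; (7) [cfg_changed -> publish_ok]. ⇒ new: format_ok, link_bin, deploy_stage, publish_ok.
[2] (6) [publish_ok & tag_release -> src_changed]; (8) [link_bin & format_ok -> deploy_prod]. ⇒ new: src_changed, deploy_prod.
[3] (1) [deploy_prod & src_changed -> gen_docs]. ⇒ new: gen_docs.
[4] (9) [gen_docs -> rollback_ready]. ⇒ new: rollback_ready.
Closure: {cache_stale, cfg_changed, compile_c, deploy_prod, deploy_stage, format_ok, gen_docs, link_bin, lint_clean, publish_ok, rollback_ready, run_integ, run_unit, src_changed, tag_release} — 15 facts.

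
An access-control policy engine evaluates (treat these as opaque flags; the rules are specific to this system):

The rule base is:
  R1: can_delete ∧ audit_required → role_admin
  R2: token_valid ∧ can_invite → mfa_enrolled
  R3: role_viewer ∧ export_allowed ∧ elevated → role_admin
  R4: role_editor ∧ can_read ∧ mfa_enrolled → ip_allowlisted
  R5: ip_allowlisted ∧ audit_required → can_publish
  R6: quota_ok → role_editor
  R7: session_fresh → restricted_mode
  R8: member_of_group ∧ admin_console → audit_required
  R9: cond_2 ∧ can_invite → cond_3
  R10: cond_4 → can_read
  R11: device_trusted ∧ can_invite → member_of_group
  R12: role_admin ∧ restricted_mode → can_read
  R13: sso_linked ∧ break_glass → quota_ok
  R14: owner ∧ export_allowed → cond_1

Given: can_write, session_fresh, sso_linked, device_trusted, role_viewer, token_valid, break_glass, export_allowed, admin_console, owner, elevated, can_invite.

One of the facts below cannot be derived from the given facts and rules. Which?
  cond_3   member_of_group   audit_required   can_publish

cond_3

Round 1: R2 [token_valid ∧ can_invite → mfa_enrolled]; R3 [role_viewer ∧ export_allowed ∧ elevated → role_admin]; R7 [session_fresh → restricted_mode]; R11 [device_trusted ∧ can_invite → member_of_group]; R13 [sso_linked ∧ break_glass → quota_ok]; R14 [owner ∧ export_allowed → cond_1]. Adds mfa_enrolled, role_admin, restricted_mode, member_of_group, quota_ok, cond_1.
Round 2: R6 [quota_ok → role_editor]; R8 [member_of_group ∧ admin_console → audit_required]; R12 [role_admin ∧ restricted_mode → can_read]. Adds role_editor, audit_required, can_read.
Round 3: R4 [role_editor ∧ can_read ∧ mfa_enrolled → ip_allowlisted]. Adds ip_allowlisted.
Round 4: R5 [ip_allowlisted ∧ audit_required → can_publish]. Adds can_publish.
Derived: member_of_group (round 1), audit_required (round 2), can_publish (round 4). cond_3 never appears in any round.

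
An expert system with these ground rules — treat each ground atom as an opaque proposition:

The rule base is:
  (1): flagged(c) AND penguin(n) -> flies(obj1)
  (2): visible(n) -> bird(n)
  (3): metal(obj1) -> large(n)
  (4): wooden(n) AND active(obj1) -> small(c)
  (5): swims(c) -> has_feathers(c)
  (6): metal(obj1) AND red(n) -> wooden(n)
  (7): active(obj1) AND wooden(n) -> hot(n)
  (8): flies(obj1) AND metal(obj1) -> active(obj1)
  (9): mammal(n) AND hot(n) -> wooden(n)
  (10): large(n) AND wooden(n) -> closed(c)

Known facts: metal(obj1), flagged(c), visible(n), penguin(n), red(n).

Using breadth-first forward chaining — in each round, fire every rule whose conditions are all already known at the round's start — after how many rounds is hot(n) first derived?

Round 1 — (1), (2), (3), (6), derive flies(obj1), bird(n), large(n), wooden(n).
Round 2 — (8), (10), derive active(obj1), closed(c).
Round 3 — (4), (7), derive small(c), hot(n).
hot(n) first appears in round 3.

3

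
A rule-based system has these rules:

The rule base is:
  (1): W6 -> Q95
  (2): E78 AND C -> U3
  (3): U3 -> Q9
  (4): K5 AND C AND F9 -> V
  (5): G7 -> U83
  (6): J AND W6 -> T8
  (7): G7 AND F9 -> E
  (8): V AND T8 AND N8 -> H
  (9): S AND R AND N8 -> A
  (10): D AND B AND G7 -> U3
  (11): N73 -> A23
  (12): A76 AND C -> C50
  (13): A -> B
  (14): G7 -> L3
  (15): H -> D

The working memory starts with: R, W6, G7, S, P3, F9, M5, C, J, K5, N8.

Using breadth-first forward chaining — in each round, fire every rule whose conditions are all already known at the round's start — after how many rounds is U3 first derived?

Round 1: (1) [W6 -> Q95]; (4) [K5 AND C AND F9 -> V]; (5) [G7 -> U83]; (6) [J AND W6 -> T8]; (7) [G7 AND F9 -> E]; (9) [S AND R AND N8 -> A]; (14) [G7 -> L3]. Adds Q95, V, U83, T8, E, A, L3.
Round 2: (8) [V AND T8 AND N8 -> H]; (13) [A -> B]. Adds H, B.
Round 3: (15) [H -> D]. Adds D.
Round 4: (10) [D AND B AND G7 -> U3]. Adds U3.
U3 first appears in round 4.

4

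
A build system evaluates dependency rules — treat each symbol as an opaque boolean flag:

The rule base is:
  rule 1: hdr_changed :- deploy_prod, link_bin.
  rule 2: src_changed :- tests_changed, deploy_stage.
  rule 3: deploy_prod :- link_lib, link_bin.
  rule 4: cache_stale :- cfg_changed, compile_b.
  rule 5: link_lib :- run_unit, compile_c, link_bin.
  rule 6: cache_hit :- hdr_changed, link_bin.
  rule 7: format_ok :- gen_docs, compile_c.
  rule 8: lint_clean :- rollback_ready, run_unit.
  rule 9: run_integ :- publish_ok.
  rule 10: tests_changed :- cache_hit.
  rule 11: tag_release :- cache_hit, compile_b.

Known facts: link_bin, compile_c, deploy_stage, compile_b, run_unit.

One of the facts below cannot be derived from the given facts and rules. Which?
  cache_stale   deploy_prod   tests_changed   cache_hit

cache_stale

Round 1 fires rule 5, giving link_lib.
Round 2 fires rule 3, giving deploy_prod.
Round 3 fires rule 1, giving hdr_changed.
Round 4 fires rule 6, giving cache_hit.
Round 5 fires rule 10, rule 11, giving tests_changed, tag_release.
Round 6 fires rule 2, giving src_changed.
Derived: tests_changed (round 5), cache_hit (round 4), deploy_prod (round 2). cache_stale never appears in any round.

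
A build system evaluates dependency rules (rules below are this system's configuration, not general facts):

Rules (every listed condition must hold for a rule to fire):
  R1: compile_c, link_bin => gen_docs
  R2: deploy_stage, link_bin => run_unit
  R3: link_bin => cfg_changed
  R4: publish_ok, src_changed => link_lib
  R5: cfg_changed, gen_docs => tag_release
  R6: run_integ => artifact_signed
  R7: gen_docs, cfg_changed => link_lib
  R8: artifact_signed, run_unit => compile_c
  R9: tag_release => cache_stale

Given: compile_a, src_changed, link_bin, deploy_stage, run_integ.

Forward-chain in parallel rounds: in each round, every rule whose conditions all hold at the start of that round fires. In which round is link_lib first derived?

4

Round 1: R2 [deploy_stage, link_bin => run_unit]; R3 [link_bin => cfg_changed]; R6 [run_integ => artifact_signed]. Adds run_unit, cfg_changed, artifact_signed.
Round 2: R8 [artifact_signed, run_unit => compile_c]. Adds compile_c.
Round 3: R1 [compile_c, link_bin => gen_docs]. Adds gen_docs.
Round 4: R5 [cfg_changed, gen_docs => tag_release]; R7 [gen_docs, cfg_changed => link_lib]. Adds tag_release, link_lib.
link_lib first appears in round 4.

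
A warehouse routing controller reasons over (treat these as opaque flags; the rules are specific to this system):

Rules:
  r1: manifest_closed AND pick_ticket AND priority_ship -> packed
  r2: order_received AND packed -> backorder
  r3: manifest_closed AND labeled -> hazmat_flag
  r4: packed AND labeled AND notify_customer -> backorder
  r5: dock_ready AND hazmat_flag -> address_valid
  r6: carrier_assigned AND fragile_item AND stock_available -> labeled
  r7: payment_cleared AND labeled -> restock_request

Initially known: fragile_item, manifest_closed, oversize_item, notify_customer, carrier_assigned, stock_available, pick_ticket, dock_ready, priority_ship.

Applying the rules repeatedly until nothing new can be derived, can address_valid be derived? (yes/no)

yes

[1] r1 [manifest_closed AND pick_ticket AND priority_ship -> packed]; r6 [carrier_assigned AND fragile_item AND stock_available -> labeled]. ⇒ new: packed, labeled.
[2] r3 [manifest_closed AND labeled -> hazmat_flag]; r4 [packed AND labeled AND notify_customer -> backorder]. ⇒ new: hazmat_flag, backorder.
[3] r5 [dock_ready AND hazmat_flag -> address_valid]. ⇒ new: address_valid.
address_valid appears in round 3, so it is derivable.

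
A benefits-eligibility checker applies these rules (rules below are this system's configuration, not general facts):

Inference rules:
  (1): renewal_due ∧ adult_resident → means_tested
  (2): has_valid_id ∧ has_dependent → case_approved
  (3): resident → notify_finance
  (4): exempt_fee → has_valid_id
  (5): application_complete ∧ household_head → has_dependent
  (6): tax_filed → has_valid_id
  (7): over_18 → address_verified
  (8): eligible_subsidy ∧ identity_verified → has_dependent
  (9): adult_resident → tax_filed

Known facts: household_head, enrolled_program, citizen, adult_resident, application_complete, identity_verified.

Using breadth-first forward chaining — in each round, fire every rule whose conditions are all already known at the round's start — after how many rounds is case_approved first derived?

Round 1: (5) [application_complete ∧ household_head → has_dependent]; (9) [adult_resident → tax_filed]. New: has_dependent, tax_filed.
Round 2: (6) [tax_filed → has_valid_id]. New: has_valid_id.
Round 3: (2) [has_valid_id ∧ has_dependent → case_approved]. New: case_approved.
case_approved first appears in round 3.

3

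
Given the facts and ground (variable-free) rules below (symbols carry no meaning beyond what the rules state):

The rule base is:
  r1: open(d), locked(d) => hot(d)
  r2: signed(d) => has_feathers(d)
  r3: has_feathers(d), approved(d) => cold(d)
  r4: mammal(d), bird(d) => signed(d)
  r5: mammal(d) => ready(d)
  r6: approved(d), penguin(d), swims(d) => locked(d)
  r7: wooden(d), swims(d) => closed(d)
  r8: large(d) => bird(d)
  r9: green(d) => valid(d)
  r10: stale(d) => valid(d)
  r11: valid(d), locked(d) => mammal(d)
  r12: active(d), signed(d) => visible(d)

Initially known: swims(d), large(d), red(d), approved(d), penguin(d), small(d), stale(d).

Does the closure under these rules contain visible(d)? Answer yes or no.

Round 1 — r6, r8, r10, derive locked(d), bird(d), valid(d).
Round 2 — r11, derive mammal(d).
Round 3 — r4, r5, derive signed(d), ready(d).
Round 4 — r2, derive has_feathers(d).
Round 5 — r3, derive cold(d).
Fixed point reached. visible(d) is concluded only by r12; r12 needs active(d) (never derived).

no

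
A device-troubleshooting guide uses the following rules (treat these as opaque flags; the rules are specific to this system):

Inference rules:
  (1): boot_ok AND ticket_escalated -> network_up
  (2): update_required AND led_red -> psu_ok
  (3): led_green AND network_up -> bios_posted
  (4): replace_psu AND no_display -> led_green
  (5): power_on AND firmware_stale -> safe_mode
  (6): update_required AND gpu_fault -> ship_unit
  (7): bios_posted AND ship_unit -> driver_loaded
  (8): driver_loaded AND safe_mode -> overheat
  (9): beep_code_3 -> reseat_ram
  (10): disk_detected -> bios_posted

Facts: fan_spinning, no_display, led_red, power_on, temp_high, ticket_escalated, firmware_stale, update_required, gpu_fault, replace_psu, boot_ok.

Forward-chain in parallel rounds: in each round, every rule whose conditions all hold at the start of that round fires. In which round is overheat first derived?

4

Round 1: (1) [boot_ok AND ticket_escalated -> network_up]; (2) [update_required AND led_red -> psu_ok]; (4) [replace_psu AND no_display -> led_green]; (5) [power_on AND firmware_stale -> safe_mode]; (6) [update_required AND gpu_fault -> ship_unit]. Adds network_up, psu_ok, led_green, safe_mode, ship_unit.
Round 2: (3) [led_green AND network_up -> bios_posted]. Adds bios_posted.
Round 3: (7) [bios_posted AND ship_unit -> driver_loaded]. Adds driver_loaded.
Round 4: (8) [driver_loaded AND safe_mode -> overheat]. Adds overheat.
overheat first appears in round 4.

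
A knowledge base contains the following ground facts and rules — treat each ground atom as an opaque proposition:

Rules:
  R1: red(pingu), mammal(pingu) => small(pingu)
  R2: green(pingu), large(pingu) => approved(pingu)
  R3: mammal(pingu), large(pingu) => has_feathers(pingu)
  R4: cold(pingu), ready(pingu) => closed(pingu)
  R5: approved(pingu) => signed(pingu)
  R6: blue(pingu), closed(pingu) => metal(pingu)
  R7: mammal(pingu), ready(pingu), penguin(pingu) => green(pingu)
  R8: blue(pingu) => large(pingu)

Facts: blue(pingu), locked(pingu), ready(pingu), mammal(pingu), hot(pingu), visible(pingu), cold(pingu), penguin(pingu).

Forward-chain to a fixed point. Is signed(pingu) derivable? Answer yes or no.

yes

Round 1: R4 [cold(pingu), ready(pingu) => closed(pingu)]; R7 [mammal(pingu), ready(pingu), penguin(pingu) => green(pingu)]; R8 [blue(pingu) => large(pingu)]. New: closed(pingu), green(pingu), large(pingu).
Round 2: R2 [green(pingu), large(pingu) => approved(pingu)]; R3 [mammal(pingu), large(pingu) => has_feathers(pingu)]; R6 [blue(pingu), closed(pingu) => metal(pingu)]. New: approved(pingu), has_feathers(pingu), metal(pingu).
Round 3: R5 [approved(pingu) => signed(pingu)]. New: signed(pingu).
signed(pingu) appears in round 3, so it is derivable.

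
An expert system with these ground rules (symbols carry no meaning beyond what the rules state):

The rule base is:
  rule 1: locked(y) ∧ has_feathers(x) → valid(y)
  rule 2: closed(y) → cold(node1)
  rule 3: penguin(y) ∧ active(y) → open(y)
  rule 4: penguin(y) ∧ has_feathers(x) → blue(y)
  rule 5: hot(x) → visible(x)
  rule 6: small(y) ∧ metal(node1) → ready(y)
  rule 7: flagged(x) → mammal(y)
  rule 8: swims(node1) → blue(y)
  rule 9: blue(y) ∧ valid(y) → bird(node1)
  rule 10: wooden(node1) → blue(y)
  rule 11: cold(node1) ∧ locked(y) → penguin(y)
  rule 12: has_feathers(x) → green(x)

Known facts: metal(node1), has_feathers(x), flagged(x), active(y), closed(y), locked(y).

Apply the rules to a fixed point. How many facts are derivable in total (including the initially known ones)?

[1] rule 1 [locked(y) ∧ has_feathers(x) → valid(y)]; rule 2 [closed(y) → cold(node1)]; rule 7 [flagged(x) → mammal(y)]; rule 12 [has_feathers(x) → green(x)]. ⇒ new: valid(y), cold(node1), mammal(y), green(x).
[2] rule 11 [cold(node1) ∧ locked(y) → penguin(y)]. ⇒ new: penguin(y).
[3] rule 3 [penguin(y) ∧ active(y) → open(y)]; rule 4 [penguin(y) ∧ has_feathers(x) → blue(y)]. ⇒ new: open(y), blue(y).
[4] rule 9 [blue(y) ∧ valid(y) → bird(node1)]. ⇒ new: bird(node1).
Closure: {active(y), bird(node1), blue(y), closed(y), cold(node1), flagged(x), green(x), has_feathers(x), locked(y), mammal(y), metal(node1), open(y), penguin(y), valid(y)} — 14 facts.

14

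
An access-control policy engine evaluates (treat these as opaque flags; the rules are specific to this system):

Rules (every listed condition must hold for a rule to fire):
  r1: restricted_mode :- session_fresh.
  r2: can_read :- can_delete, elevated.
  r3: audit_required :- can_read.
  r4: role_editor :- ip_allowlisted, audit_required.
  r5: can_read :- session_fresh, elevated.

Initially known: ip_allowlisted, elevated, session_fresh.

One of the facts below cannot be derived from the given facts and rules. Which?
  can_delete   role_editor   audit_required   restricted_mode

can_delete

[1] r1 [restricted_mode :- session_fresh.]; r5 [can_read :- session_fresh, elevated.]. ⇒ new: restricted_mode, can_read.
[2] r3 [audit_required :- can_read.]. ⇒ new: audit_required.
[3] r4 [role_editor :- ip_allowlisted, audit_required.]. ⇒ new: role_editor.
Derived: restricted_mode (round 1), role_editor (round 3), audit_required (round 2). can_delete never appears in any round.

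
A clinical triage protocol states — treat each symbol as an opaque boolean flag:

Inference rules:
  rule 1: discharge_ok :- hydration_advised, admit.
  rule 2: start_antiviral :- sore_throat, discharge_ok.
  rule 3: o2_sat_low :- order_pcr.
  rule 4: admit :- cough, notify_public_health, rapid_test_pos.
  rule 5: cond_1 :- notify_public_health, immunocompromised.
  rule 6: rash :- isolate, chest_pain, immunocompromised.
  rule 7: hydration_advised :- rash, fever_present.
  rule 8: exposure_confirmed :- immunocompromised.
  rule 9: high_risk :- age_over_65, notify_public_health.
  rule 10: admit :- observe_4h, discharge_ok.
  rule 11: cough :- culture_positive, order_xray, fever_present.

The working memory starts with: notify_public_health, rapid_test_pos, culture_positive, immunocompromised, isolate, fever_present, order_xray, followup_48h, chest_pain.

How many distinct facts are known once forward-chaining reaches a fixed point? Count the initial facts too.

16

Round 1 fires rule 5, rule 6, rule 8, rule 11, giving cond_1, rash, exposure_confirmed, cough.
Round 2 fires rule 4, rule 7, giving admit, hydration_advised.
Round 3 fires rule 1, giving discharge_ok.
Closure: {admit, chest_pain, cond_1, cough, culture_positive, discharge_ok, exposure_confirmed, fever_present, followup_48h, hydration_advised, immunocompromised, isolate, notify_public_health, order_xray, rapid_test_pos, rash} — 16 facts.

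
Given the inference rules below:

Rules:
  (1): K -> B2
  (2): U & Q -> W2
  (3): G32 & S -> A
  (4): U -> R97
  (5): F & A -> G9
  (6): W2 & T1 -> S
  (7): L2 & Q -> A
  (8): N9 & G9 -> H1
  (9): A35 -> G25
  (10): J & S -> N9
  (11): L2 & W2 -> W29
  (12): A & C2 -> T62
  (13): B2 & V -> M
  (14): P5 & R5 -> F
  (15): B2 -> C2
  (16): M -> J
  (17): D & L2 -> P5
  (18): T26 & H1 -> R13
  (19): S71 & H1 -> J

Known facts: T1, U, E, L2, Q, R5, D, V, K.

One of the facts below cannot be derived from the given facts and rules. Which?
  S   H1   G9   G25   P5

G25

[1] (1) [K -> B2]; (2) [U & Q -> W2]; (4) [U -> R97]; (7) [L2 & Q -> A]; (17) [D & L2 -> P5]. ⇒ new: B2, W2, R97, A, P5.
[2] (6) [W2 & T1 -> S]; (11) [L2 & W2 -> W29]; (13) [B2 & V -> M]; (14) [P5 & R5 -> F]; (15) [B2 -> C2]. ⇒ new: S, W29, M, F, C2.
[3] (5) [F & A -> G9]; (12) [A & C2 -> T62]; (16) [M -> J]. ⇒ new: G9, T62, J.
[4] (10) [J & S -> N9]. ⇒ new: N9.
[5] (8) [N9 & G9 -> H1]. ⇒ new: H1.
Derived: S (round 2), H1 (round 5), G9 (round 3), P5 (round 1). G25 never appears in any round.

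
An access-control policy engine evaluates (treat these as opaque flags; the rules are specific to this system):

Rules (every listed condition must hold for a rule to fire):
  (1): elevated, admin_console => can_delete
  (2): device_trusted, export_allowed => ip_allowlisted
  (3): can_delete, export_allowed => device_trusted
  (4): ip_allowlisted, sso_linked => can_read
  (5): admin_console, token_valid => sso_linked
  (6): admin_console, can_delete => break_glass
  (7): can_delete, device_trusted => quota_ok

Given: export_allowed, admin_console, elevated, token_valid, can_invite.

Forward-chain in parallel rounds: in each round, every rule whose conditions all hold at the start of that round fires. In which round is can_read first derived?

[1] (1) [elevated, admin_console => can_delete]; (5) [admin_console, token_valid => sso_linked]. ⇒ new: can_delete, sso_linked.
[2] (3) [can_delete, export_allowed => device_trusted]; (6) [admin_console, can_delete => break_glass]. ⇒ new: device_trusted, break_glass.
[3] (2) [device_trusted, export_allowed => ip_allowlisted]; (7) [can_delete, device_trusted => quota_ok]. ⇒ new: ip_allowlisted, quota_ok.
[4] (4) [ip_allowlisted, sso_linked => can_read]. ⇒ new: can_read.
can_read first appears in round 4.

4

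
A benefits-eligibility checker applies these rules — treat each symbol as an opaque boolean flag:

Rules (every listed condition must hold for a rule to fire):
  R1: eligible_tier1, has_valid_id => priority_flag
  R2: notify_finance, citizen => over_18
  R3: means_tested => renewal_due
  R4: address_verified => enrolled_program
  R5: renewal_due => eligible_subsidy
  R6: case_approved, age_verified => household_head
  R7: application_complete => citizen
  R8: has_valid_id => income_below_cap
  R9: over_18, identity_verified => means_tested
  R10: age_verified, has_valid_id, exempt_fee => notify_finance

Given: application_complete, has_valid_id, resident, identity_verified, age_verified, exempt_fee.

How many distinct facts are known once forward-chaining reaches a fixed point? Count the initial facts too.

Round 1 — R7, R8, R10, derive citizen, income_below_cap, notify_finance.
Round 2 — R2, derive over_18.
Round 3 — R9, derive means_tested.
Round 4 — R3, derive renewal_due.
Round 5 — R5, derive eligible_subsidy.
Closure: {age_verified, application_complete, citizen, eligible_subsidy, exempt_fee, has_valid_id, identity_verified, income_below_cap, means_tested, notify_finance, over_18, renewal_due, resident} — 13 facts.

13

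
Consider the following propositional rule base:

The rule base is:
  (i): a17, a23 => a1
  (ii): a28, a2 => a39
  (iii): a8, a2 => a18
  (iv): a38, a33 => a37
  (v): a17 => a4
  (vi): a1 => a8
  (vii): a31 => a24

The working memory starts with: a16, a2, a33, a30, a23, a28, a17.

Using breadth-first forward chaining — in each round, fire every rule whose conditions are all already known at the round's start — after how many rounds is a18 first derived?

3

Round 1 fires (i), (ii), (v), giving a1, a39, a4.
Round 2 fires (vi), giving a8.
Round 3 fires (iii), giving a18.
a18 first appears in round 3.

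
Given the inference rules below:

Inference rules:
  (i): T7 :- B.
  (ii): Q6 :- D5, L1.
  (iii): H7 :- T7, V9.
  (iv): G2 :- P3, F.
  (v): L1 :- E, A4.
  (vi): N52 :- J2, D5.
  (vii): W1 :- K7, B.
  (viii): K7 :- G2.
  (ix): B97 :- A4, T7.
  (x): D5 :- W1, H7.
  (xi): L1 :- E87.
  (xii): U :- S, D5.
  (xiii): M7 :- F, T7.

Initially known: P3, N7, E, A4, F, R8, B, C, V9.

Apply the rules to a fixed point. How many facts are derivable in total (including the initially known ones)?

Round 1 — (i), (iv), (v), derive T7, G2, L1.
Round 2 — (iii), (viii), (ix), (xiii), derive H7, K7, B97, M7.
Round 3 — (vii), derive W1.
Round 4 — (x), derive D5.
Round 5 — (ii), derive Q6.
Closure: {A4, B, B97, C, D5, E, F, G2, H7, K7, L1, M7, N7, P3, Q6, R8, T7, V9, W1} — 19 facts.

19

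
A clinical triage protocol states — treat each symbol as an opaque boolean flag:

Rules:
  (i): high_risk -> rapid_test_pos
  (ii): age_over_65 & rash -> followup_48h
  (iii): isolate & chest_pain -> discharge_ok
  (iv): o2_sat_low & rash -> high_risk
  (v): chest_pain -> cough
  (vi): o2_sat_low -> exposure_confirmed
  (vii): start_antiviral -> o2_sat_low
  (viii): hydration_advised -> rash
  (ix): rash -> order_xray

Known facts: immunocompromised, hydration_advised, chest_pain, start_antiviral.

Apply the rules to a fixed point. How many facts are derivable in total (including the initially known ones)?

11

Round 1 — (v), (vii), (viii), derive cough, o2_sat_low, rash.
Round 2 — (iv), (vi), (ix), derive high_risk, exposure_confirmed, order_xray.
Round 3 — (i), derive rapid_test_pos.
Closure: {chest_pain, cough, exposure_confirmed, high_risk, hydration_advised, immunocompromised, o2_sat_low, order_xray, rapid_test_pos, rash, start_antiviral} — 11 facts.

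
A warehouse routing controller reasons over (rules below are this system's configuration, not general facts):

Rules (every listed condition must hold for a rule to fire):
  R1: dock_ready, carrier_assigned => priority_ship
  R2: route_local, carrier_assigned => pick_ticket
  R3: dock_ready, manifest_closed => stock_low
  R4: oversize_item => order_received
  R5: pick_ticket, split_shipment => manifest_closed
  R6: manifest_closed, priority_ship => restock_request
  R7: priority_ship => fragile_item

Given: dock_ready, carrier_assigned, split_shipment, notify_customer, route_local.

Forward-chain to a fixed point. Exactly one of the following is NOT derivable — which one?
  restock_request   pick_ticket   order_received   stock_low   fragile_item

Round 1 fires R1, R2, giving priority_ship, pick_ticket.
Round 2 fires R5, R7, giving manifest_closed, fragile_item.
Round 3 fires R3, R6, giving stock_low, restock_request.
Derived: pick_ticket (round 1), fragile_item (round 2), stock_low (round 3), restock_request (round 3). order_received never appears in any round.

order_received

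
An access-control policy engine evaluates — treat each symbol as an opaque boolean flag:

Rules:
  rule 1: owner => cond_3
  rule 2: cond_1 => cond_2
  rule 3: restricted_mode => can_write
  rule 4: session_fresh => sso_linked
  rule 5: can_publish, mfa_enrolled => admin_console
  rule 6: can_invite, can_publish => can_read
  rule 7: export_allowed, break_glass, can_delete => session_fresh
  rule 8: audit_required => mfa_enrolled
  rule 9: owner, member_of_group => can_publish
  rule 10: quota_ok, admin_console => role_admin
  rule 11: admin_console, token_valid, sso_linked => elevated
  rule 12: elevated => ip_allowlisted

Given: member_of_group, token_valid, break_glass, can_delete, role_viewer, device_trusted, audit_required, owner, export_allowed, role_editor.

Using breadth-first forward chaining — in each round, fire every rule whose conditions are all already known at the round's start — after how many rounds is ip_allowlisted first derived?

4

Round 1 fires rule 1, rule 7, rule 8, rule 9, giving cond_3, session_fresh, mfa_enrolled, can_publish.
Round 2 fires rule 4, rule 5, giving sso_linked, admin_console.
Round 3 fires rule 11, giving elevated.
Round 4 fires rule 12, giving ip_allowlisted.
ip_allowlisted first appears in round 4.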